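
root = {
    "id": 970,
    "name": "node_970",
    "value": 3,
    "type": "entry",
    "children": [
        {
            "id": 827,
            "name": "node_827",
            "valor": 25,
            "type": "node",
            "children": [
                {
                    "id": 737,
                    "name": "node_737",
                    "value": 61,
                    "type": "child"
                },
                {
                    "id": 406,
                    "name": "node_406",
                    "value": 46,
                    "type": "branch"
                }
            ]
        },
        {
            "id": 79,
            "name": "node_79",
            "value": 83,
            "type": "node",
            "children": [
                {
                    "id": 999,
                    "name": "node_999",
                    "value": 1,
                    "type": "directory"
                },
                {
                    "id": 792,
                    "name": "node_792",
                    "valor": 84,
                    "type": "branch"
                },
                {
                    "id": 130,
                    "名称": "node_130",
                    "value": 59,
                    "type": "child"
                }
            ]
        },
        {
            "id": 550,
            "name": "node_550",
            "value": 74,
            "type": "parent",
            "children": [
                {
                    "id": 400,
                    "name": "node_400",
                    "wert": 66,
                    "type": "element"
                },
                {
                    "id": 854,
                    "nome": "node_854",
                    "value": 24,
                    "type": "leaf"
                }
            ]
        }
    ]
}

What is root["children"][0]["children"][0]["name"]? "node_737"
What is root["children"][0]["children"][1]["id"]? 406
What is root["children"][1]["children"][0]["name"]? "node_999"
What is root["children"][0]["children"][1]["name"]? "node_406"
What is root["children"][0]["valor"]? 25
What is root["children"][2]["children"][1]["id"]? 854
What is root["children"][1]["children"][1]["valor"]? 84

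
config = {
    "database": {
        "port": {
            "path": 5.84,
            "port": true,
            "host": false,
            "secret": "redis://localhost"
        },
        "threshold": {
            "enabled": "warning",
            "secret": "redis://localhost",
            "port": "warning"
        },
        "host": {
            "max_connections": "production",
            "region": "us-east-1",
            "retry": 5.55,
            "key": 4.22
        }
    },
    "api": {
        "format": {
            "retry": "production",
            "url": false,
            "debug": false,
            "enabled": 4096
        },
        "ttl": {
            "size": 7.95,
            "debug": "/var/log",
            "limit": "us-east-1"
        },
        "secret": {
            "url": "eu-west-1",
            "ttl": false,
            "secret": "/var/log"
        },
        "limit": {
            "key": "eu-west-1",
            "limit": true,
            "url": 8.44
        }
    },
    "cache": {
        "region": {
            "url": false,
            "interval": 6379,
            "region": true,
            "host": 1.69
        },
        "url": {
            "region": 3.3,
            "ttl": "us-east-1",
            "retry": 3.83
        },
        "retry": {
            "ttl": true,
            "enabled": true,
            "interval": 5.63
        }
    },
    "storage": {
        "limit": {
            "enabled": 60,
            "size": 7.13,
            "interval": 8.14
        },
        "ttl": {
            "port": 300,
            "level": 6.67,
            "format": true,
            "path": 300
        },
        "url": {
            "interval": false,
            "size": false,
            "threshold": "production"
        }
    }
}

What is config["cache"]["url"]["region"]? 3.3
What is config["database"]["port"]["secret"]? "redis://localhost"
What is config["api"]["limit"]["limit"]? True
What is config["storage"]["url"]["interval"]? False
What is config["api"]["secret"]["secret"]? "/var/log"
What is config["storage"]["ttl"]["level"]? 6.67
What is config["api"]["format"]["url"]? False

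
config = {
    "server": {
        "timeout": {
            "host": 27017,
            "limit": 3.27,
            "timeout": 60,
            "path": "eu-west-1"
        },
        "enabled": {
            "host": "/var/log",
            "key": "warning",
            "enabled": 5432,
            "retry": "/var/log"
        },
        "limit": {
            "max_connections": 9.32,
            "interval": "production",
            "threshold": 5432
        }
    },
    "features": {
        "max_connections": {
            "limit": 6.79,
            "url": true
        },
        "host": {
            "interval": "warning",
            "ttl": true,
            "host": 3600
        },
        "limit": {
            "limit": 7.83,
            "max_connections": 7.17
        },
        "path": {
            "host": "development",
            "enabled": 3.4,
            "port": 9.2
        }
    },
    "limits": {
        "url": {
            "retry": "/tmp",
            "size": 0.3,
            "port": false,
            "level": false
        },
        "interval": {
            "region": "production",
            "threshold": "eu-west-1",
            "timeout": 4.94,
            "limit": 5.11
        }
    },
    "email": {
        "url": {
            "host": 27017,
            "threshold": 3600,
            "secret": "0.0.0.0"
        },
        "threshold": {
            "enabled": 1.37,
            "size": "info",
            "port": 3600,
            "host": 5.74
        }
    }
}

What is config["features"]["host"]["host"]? 3600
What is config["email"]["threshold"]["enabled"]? 1.37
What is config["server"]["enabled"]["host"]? "/var/log"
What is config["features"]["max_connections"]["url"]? True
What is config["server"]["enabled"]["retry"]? "/var/log"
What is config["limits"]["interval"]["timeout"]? 4.94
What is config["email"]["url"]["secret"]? "0.0.0.0"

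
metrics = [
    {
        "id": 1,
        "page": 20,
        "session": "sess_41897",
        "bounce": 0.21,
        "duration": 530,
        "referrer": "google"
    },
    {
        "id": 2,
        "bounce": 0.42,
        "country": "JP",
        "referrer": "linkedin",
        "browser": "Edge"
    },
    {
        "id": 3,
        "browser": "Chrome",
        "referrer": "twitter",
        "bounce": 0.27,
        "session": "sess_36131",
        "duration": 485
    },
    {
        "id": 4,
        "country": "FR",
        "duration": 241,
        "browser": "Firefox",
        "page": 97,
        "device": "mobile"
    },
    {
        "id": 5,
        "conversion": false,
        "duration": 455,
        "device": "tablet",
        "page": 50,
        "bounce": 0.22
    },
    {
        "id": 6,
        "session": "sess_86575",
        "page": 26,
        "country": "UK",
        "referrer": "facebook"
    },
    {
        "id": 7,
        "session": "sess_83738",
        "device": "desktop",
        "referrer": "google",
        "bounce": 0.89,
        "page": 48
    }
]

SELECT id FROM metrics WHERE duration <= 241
[4]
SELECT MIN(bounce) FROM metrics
0.21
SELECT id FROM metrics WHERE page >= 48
[4, 5, 7]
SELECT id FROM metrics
[1, 2, 3, 4, 5, 6, 7]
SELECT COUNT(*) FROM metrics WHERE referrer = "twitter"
1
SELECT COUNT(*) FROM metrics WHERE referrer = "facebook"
1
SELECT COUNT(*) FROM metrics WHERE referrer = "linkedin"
1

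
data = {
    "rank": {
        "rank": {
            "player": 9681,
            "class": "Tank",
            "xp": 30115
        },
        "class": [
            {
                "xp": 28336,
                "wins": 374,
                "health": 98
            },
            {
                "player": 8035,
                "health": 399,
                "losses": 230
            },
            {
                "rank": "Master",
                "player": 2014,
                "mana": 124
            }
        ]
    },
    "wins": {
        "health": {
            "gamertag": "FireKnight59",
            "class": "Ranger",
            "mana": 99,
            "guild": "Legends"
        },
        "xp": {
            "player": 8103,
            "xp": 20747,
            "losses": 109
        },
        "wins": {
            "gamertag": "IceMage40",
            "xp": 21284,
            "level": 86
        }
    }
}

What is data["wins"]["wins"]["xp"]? 21284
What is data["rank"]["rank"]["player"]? 9681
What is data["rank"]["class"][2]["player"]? 2014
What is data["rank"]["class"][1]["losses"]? 230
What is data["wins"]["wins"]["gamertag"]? "IceMage40"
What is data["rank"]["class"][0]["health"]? 98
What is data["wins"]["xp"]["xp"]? 20747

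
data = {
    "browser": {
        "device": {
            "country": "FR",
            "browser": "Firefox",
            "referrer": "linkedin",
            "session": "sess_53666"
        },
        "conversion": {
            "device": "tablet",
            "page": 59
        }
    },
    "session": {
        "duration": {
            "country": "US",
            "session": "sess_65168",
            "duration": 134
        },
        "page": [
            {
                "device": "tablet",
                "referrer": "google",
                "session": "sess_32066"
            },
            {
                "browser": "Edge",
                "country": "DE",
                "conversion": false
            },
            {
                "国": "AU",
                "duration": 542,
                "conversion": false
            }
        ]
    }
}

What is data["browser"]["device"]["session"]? "sess_53666"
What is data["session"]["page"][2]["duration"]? 542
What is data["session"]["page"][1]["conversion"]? False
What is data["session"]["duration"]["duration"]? 134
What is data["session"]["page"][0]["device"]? "tablet"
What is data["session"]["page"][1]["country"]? "DE"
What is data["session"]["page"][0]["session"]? "sess_32066"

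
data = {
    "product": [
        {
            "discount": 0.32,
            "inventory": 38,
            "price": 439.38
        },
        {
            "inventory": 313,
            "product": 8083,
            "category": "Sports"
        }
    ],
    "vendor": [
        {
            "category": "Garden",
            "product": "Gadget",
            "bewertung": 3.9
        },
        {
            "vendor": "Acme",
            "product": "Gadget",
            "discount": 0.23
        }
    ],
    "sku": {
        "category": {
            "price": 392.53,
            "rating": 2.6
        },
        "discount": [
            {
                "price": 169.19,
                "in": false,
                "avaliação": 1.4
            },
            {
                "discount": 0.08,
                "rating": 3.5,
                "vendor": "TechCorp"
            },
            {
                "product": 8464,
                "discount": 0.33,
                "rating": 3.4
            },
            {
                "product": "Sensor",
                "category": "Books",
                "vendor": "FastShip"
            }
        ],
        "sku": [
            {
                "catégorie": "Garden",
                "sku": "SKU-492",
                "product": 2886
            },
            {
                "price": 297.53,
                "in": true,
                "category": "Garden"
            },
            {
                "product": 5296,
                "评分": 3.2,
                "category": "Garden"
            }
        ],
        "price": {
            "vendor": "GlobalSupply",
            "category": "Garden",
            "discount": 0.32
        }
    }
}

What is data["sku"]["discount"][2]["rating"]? 3.4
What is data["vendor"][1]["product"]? "Gadget"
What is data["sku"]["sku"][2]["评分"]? 3.2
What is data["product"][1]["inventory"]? 313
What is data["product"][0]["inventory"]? 38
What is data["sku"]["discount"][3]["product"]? "Sensor"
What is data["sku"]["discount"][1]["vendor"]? "TechCorp"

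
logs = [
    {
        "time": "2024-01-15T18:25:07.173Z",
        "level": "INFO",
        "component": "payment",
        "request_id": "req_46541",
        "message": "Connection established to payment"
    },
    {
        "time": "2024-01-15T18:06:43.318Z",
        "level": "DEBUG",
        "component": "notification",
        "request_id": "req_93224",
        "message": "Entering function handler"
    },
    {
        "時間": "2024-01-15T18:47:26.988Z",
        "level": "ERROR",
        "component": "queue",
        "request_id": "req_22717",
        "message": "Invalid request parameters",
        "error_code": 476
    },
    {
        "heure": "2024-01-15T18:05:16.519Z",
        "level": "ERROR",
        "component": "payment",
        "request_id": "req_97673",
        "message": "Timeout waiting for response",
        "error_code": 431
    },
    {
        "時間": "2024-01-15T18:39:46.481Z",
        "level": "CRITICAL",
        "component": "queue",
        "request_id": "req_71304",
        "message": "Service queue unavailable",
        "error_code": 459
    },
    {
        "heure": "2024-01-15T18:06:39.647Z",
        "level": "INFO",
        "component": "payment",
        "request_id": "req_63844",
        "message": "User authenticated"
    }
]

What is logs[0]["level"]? "INFO"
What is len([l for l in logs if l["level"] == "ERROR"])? 2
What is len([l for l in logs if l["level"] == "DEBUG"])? 1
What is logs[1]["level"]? "DEBUG"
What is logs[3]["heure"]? "2024-01-15T18:05:16.519Z"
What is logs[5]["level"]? "INFO"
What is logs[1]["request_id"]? "req_93224"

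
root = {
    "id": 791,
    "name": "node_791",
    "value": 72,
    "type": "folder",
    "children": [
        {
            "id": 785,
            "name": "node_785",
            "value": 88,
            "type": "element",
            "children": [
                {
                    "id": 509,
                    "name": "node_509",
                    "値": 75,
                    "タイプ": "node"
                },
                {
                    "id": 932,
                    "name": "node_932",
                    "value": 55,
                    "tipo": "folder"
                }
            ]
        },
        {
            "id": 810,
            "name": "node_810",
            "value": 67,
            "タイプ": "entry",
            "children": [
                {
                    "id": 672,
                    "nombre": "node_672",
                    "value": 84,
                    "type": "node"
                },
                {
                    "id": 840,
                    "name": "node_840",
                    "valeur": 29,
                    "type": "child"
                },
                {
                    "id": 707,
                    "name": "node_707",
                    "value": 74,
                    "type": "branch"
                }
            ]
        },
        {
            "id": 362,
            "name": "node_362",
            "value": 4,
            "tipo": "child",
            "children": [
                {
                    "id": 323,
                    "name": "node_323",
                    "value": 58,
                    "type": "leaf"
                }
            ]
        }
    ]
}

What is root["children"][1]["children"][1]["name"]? "node_840"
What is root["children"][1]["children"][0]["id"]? 672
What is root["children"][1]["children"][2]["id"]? 707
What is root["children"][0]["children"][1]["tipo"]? "folder"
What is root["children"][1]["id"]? 810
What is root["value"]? 72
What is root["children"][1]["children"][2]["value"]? 74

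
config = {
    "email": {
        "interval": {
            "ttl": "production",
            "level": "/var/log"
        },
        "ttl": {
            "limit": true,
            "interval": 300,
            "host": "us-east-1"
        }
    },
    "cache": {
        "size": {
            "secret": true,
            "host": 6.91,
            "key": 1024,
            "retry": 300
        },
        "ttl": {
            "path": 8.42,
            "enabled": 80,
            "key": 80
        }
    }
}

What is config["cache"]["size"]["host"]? 6.91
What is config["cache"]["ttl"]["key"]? 80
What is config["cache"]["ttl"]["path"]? 8.42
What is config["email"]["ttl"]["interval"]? 300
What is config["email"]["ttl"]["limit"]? True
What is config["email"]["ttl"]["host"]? "us-east-1"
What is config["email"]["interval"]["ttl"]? "production"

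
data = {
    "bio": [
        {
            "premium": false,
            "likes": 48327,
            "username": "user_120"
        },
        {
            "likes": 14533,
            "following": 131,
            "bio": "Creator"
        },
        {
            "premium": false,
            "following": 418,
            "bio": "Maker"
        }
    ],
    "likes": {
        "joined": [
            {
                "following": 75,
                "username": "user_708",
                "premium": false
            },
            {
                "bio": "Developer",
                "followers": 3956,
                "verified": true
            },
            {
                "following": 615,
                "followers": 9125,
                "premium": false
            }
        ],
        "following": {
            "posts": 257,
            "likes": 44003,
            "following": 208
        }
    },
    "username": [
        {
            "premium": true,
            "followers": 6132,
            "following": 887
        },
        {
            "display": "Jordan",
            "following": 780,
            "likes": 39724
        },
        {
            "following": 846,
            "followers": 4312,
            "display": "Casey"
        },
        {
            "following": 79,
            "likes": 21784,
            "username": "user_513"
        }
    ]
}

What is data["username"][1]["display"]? "Jordan"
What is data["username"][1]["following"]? 780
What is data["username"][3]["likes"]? 21784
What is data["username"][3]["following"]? 79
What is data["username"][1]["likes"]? 39724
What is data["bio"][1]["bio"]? "Creator"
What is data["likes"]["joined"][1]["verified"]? True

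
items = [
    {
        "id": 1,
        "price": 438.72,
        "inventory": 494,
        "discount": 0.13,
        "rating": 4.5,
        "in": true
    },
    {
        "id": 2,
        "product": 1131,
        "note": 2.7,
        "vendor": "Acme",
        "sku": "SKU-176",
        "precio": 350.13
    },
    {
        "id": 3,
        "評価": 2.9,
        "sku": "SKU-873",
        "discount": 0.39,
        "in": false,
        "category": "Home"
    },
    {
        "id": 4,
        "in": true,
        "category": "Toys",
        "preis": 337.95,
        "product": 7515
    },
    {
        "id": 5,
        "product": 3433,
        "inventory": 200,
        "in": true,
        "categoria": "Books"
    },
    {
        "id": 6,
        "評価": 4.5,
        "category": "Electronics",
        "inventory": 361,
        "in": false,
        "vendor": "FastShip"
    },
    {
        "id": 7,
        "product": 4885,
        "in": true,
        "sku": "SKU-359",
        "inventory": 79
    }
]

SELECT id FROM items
[1, 2, 3, 4, 5, 6, 7]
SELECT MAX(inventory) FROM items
494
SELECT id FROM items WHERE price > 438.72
[]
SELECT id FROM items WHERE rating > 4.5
[]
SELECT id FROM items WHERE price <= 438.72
[1]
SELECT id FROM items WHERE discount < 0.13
[]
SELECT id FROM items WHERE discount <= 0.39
[1, 3]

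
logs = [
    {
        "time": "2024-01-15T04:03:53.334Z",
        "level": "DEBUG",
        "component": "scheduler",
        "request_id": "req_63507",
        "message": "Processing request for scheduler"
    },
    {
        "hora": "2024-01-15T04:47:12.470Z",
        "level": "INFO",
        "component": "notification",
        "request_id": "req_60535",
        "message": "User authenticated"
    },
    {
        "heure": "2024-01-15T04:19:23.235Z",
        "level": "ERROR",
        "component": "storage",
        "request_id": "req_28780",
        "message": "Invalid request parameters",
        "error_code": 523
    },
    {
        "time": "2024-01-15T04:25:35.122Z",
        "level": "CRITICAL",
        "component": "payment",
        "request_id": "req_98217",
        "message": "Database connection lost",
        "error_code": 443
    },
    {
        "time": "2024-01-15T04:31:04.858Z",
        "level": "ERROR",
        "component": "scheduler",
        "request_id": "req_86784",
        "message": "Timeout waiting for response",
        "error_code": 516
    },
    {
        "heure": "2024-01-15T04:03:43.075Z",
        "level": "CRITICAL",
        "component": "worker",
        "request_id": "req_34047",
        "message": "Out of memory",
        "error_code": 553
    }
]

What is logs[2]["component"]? "storage"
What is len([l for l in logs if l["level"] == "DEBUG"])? 1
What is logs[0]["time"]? "2024-01-15T04:03:53.334Z"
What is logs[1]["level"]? "INFO"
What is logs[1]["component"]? "notification"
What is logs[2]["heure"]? "2024-01-15T04:19:23.235Z"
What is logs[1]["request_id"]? "req_60535"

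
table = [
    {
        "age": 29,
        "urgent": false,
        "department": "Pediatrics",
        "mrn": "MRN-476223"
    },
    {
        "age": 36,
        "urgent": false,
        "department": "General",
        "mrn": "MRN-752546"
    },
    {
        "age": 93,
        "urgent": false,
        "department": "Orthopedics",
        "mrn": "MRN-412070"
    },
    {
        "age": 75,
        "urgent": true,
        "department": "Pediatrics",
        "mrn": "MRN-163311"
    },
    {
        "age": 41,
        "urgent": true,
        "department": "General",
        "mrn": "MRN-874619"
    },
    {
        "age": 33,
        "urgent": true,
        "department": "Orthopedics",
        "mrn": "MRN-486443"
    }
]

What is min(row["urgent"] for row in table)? False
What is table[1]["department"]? "General"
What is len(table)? 6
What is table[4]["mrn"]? "MRN-874619"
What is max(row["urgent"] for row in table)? True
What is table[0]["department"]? "Pediatrics"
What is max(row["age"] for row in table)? 93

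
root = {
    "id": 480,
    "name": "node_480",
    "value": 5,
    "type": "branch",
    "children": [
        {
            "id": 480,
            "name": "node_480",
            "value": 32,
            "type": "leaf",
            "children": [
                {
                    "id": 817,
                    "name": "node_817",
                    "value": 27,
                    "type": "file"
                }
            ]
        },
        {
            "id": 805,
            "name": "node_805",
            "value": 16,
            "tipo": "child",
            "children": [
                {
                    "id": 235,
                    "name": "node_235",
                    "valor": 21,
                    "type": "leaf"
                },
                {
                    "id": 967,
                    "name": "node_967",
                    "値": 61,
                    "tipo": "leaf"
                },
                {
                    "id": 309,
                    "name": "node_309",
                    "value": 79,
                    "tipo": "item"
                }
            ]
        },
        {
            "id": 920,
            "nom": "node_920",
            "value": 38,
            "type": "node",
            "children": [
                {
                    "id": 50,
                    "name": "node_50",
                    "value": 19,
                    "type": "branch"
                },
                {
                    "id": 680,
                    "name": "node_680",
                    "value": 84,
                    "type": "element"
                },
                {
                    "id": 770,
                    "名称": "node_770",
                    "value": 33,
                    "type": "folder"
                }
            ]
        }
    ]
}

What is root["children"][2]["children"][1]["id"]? 680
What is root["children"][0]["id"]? 480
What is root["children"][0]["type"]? "leaf"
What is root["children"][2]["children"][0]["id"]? 50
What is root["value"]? 5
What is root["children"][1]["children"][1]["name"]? "node_967"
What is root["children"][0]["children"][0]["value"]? 27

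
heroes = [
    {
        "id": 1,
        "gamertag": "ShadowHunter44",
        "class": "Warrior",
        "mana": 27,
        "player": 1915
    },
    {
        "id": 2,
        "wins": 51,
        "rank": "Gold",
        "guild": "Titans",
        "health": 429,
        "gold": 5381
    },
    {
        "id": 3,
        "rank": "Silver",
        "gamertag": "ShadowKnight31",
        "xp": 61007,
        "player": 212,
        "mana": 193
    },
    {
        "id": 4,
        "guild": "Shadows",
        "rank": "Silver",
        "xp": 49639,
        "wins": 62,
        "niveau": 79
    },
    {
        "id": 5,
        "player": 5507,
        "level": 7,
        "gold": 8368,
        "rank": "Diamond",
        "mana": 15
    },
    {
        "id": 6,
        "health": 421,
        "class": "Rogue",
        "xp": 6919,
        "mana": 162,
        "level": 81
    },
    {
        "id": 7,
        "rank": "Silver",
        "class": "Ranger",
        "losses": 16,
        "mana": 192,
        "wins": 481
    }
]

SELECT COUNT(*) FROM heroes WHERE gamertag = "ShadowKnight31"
1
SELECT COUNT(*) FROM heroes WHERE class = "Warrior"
1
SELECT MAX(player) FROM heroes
5507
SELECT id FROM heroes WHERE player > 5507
[]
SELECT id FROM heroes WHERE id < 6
[1, 2, 3, 4, 5]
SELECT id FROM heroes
[1, 2, 3, 4, 5, 6, 7]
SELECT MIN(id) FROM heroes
1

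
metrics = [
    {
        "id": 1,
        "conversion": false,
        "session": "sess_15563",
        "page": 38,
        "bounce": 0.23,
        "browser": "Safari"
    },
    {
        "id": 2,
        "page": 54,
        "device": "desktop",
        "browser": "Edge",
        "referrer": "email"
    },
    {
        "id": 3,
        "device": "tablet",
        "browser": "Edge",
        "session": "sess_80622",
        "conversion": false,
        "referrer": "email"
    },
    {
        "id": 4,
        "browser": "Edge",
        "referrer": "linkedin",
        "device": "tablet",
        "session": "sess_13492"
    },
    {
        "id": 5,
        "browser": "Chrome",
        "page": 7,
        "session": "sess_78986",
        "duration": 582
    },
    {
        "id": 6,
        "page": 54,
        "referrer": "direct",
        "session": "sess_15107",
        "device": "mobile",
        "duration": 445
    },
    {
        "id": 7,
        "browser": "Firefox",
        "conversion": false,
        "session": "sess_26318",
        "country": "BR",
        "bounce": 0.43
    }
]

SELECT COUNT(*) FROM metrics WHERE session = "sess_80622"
1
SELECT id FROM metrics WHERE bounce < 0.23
[]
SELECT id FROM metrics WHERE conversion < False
[]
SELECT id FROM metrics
[1, 2, 3, 4, 5, 6, 7]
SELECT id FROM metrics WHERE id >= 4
[4, 5, 6, 7]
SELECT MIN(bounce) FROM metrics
0.23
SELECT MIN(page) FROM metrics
7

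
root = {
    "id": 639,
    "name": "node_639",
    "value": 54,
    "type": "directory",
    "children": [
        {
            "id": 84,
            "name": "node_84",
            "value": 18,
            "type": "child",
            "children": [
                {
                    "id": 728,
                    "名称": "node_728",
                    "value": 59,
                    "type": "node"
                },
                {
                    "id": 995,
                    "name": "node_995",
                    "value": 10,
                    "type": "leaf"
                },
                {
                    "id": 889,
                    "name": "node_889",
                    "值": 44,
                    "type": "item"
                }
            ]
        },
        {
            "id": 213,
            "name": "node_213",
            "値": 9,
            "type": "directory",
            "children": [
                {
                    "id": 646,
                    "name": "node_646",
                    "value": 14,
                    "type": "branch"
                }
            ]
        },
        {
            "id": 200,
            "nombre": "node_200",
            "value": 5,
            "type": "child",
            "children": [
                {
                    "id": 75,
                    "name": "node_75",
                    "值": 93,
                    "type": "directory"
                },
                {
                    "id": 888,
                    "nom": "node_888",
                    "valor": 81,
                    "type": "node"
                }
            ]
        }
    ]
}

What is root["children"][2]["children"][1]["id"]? 888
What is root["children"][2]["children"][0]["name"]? "node_75"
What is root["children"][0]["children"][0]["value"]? 59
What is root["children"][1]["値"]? 9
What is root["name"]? "node_639"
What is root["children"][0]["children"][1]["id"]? 995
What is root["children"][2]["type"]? "child"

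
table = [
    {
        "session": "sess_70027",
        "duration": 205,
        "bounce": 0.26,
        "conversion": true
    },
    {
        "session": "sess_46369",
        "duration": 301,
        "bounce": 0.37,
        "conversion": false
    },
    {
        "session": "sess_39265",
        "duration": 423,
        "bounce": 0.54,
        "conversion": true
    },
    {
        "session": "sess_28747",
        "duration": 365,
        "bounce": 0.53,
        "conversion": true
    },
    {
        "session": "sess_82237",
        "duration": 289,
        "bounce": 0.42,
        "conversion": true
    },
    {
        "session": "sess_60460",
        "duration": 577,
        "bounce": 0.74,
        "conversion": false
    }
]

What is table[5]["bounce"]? 0.74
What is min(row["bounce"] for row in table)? 0.26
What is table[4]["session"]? "sess_82237"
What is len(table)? 6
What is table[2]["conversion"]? True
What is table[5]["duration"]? 577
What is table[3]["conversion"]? True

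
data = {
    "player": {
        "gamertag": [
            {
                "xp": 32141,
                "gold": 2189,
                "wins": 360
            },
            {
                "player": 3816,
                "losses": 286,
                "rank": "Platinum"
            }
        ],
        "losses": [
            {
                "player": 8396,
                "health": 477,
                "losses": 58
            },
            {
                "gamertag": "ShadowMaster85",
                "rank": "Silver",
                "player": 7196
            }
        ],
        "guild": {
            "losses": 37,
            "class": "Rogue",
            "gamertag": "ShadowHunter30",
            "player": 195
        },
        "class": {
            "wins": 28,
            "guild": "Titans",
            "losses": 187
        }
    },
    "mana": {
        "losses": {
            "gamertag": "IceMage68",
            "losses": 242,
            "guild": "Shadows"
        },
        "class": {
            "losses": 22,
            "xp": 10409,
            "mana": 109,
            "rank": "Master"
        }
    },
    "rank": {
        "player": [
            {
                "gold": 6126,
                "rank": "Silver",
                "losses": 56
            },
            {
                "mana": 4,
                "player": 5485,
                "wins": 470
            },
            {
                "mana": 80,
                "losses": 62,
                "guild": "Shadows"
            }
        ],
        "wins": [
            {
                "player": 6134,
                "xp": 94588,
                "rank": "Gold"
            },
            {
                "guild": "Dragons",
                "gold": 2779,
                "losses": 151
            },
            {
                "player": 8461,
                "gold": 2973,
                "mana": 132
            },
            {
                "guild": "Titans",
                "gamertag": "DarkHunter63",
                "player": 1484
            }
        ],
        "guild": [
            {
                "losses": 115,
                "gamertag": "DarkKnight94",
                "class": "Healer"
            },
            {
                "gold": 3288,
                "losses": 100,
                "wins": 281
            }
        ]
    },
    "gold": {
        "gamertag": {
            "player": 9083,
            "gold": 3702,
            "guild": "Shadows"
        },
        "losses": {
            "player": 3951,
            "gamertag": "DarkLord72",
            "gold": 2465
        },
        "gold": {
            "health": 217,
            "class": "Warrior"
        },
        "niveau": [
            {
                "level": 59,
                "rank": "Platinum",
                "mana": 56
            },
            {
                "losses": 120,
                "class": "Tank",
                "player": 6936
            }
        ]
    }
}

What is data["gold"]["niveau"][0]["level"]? 59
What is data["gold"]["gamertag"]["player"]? 9083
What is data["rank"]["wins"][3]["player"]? 1484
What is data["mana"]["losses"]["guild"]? "Shadows"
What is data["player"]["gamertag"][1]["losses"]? 286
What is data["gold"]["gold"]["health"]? 217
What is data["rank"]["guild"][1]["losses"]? 100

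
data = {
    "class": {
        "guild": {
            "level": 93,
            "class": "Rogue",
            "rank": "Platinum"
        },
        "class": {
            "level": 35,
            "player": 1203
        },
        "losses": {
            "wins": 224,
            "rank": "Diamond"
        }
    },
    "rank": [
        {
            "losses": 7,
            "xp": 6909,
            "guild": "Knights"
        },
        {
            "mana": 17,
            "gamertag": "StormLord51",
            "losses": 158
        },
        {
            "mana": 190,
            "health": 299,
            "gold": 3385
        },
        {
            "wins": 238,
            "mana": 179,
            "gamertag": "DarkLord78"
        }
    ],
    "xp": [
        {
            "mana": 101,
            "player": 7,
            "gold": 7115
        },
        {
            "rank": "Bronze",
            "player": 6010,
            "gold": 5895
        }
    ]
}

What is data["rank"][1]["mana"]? 17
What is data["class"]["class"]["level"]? 35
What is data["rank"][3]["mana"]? 179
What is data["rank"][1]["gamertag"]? "StormLord51"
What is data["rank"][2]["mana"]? 190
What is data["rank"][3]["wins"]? 238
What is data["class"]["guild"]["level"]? 93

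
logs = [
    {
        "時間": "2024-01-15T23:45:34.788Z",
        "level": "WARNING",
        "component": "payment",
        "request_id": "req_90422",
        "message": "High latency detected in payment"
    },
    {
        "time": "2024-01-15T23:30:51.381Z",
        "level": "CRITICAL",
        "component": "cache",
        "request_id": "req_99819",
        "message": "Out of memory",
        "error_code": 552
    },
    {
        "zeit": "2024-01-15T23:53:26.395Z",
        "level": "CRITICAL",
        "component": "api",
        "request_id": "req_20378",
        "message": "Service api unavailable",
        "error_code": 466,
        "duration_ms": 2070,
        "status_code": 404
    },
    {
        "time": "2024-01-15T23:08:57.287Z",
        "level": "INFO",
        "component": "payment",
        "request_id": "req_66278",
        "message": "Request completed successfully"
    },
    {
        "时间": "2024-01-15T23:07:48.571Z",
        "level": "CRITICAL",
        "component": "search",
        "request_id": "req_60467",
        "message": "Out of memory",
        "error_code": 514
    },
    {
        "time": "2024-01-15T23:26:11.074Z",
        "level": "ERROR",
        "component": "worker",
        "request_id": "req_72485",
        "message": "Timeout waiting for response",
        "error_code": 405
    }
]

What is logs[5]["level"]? "ERROR"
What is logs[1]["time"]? "2024-01-15T23:30:51.381Z"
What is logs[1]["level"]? "CRITICAL"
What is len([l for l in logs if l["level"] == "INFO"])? 1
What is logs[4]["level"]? "CRITICAL"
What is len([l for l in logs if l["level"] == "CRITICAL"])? 3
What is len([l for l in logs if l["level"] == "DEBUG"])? 0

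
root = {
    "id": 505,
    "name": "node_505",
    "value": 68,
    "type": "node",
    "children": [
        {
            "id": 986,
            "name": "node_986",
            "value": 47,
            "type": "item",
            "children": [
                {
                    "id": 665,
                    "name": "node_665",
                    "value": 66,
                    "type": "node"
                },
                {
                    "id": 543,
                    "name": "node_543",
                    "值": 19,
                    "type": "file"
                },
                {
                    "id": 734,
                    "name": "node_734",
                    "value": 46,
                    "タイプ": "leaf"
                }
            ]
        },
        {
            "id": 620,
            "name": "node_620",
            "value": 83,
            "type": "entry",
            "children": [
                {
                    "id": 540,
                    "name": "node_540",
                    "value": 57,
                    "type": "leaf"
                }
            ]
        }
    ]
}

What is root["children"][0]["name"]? "node_986"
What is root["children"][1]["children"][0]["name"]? "node_540"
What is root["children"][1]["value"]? 83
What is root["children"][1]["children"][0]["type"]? "leaf"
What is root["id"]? 505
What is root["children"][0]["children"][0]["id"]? 665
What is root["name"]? "node_505"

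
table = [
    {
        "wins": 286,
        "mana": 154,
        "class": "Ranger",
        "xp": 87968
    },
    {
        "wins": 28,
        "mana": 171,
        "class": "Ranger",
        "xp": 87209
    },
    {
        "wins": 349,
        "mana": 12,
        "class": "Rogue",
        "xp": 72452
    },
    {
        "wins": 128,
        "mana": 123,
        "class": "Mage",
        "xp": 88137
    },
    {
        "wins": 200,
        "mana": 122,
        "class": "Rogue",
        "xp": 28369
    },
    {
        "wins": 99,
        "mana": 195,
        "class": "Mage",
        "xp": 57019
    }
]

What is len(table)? 6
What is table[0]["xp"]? 87968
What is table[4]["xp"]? 28369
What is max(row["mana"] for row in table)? 195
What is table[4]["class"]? "Rogue"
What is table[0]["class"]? "Ranger"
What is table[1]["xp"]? 87209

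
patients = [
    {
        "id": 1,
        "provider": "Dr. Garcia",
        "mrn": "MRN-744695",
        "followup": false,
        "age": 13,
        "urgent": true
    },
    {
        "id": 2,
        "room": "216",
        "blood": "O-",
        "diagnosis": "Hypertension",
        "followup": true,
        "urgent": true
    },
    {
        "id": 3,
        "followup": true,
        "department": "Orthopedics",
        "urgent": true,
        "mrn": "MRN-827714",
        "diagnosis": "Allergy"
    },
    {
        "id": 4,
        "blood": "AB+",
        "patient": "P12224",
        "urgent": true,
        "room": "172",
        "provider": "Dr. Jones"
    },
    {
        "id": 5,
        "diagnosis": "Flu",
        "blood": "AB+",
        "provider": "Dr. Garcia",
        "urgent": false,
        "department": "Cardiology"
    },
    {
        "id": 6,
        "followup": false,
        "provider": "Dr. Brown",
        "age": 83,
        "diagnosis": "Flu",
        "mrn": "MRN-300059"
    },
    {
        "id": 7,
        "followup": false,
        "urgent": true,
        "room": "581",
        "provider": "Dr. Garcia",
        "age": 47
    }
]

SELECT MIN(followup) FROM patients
False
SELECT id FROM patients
[1, 2, 3, 4, 5, 6, 7]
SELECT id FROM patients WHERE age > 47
[6]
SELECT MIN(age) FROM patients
13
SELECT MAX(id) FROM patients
7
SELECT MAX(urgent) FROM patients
True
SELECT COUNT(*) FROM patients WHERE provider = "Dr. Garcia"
3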